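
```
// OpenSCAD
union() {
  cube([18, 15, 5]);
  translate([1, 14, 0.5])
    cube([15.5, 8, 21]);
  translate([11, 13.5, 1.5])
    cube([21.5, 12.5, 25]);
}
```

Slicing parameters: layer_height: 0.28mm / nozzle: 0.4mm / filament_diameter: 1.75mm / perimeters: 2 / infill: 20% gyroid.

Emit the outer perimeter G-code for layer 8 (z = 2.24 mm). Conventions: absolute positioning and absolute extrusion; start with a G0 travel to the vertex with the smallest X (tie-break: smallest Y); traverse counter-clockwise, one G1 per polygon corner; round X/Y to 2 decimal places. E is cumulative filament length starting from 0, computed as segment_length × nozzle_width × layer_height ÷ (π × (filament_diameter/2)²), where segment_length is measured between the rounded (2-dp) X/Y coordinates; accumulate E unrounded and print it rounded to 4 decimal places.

G0 X0.00 Y0.00 Z2.24
G1 X18.00 Y0.00 E0.8382
G1 X18.00 Y13.50 E1.4668
G1 X32.50 Y13.50 E2.1420
G1 X32.50 Y26.00 E2.7240
G1 X11.00 Y26.00 E3.7251
G1 X11.00 Y22.00 E3.9114
G1 X1.00 Y22.00 E4.3770
G1 X1.00 Y15.00 E4.7030
G1 X0.00 Y15.00 E4.7495
G1 X0.00 Y0.00 E5.4480

At z = 2.24 mm: the cube is present — its section is the full 18×15 rectangle; the 15.5×8 cube at (1, 14) contributes its full rectangle; the cube at (11, 13.5) (footprint 21.5×12.5) is included at this height; Taking the union: the regions partially overlap (shared area 64.50 mm²), so overlapping operands fuse into one piece — 1 connected region. The outline is a single polygon with 10 vertices. Extrusion per mm of travel: 0.4 × 0.28 / (π × 0.875²) = 0.046564. Accumulating E over each segment gives final E = 5.4480.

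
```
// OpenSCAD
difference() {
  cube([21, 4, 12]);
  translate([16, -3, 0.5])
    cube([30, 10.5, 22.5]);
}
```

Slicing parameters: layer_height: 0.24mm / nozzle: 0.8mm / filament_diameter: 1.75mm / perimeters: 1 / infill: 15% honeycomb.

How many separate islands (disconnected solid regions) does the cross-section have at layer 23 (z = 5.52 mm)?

At z = 5.52 mm: the cube (footprint 21×4) is included at this height; the 30×10.5 cube at (16, -3) contributes its full rectangle; After the difference (first − rest): starting from the 21×4 cube, the 30×10.5 cube at (16, -3) partially overlaps it — only the 20.00 mm² overlap (of its 315.00 mm²) is removed, clipping the outline — 1 connected region. Overall, the cross-section is a single solid region. Island count = 1.

1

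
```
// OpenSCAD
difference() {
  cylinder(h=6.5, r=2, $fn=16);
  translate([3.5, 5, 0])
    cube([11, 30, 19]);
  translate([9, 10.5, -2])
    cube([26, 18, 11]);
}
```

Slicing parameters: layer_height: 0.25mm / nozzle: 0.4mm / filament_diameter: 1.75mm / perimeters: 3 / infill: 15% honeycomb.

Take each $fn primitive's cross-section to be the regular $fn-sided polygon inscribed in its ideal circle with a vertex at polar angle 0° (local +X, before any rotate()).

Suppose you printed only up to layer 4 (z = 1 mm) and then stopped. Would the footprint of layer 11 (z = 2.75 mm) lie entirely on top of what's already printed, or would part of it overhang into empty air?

Compare the two slices. At z = 1: the cylinder: section is a regular 16-gon, circumradius r=2 (area = (16/2)·2.000²·sin(360°/16) = 12.25 mm²); the cube at (3.5, 5) (footprint 11×30) is included at this height (area 330.00 mm²); the cube at (9, 10.5) is present — its section is the full 26×18 rectangle (area 468.00 mm²); Taking the first minus the rest: starting from the r=2 cylinder (12.25 mm²), the 11×30 cube at (3.5, 5) misses the remaining region (no effect); the 26×18 cube at (9, 10.5) misses the remaining region (no effect) — area = 12.25 mm². At z = 2.75: the cylinder: section is a regular 16-gon, circumradius r=2 (area = (16/2)·2.000²·sin(360°/16) = 12.25 mm²); the cube at (3.5, 5) is present — its section is the full 11×30 rectangle (area 330.00 mm²); the 26×18 cube at (9, 10.5) contributes its full rectangle (area 468.00 mm²); Taking the first minus the rest: starting from the r=2 cylinder (12.25 mm²), the 11×30 cube at (3.5, 5) misses the remaining region (no effect); the 26×18 cube at (9, 10.5) misses the remaining region (no effect) — area = 12.25 mm². Checking containment: the cross-section at z = 2.75 is a subset of the cross-section at z = 1.

entirely on top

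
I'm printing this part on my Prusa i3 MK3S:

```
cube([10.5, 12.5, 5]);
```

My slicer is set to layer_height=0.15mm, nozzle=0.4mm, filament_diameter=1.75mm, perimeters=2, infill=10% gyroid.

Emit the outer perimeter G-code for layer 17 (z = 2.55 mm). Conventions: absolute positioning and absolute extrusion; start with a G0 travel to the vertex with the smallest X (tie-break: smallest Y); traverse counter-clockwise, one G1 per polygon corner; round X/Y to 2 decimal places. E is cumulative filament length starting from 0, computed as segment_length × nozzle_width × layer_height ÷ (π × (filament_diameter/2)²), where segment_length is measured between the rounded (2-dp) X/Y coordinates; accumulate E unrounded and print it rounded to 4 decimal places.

At z = 2.55 mm: the cube (footprint 10.5×12.5) is included at this height. The outline is a single polygon with 4 vertices. Extrusion per mm of travel: 0.4 × 0.15 / (π × 0.875²) = 0.024945. Accumulating E over each segment gives final E = 1.1475.

G0 X0.00 Y0.00 Z2.55
G1 X10.50 Y0.00 E0.2619
G1 X10.50 Y12.50 E0.5737
G1 X0.00 Y12.50 E0.8357
G1 X0.00 Y0.00 E1.1475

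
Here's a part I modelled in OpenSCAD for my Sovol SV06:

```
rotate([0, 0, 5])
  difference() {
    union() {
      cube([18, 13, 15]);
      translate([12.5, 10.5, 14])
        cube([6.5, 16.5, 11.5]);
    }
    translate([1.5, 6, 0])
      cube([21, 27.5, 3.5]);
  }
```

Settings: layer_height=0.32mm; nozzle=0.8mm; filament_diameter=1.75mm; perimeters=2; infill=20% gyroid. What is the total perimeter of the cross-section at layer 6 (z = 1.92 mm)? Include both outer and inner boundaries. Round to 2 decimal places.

62.00 mm

At z = 1.92 mm: the cube (footprint 18×13) is included at this height (perimeter 62.00 mm); the cube at (12.5, 10.5) does not reach this height (z outside [14, 25.5]); Combining (union): only the 18×13 cube is present, so the union is just that shape — boundary = 62.00 mm; the cube at (1.5, 6) (footprint 21×27.5) is included at this height (perimeter 97.00 mm); Taking the first minus the rest: starting from that combined region, the 21×27.5 cube at (1.5, 6) partially overlaps it — only the 115.50 mm² overlap (of its 577.50 mm²) is removed, clipping the outline — boundary = 62.00 mm; (rotated 5° about Z; rotation is an isometry so areas/perimeters/island counts are preserved). Overall, the cross-section is a single solid region. Total boundary length (outer) = 62.00 mm.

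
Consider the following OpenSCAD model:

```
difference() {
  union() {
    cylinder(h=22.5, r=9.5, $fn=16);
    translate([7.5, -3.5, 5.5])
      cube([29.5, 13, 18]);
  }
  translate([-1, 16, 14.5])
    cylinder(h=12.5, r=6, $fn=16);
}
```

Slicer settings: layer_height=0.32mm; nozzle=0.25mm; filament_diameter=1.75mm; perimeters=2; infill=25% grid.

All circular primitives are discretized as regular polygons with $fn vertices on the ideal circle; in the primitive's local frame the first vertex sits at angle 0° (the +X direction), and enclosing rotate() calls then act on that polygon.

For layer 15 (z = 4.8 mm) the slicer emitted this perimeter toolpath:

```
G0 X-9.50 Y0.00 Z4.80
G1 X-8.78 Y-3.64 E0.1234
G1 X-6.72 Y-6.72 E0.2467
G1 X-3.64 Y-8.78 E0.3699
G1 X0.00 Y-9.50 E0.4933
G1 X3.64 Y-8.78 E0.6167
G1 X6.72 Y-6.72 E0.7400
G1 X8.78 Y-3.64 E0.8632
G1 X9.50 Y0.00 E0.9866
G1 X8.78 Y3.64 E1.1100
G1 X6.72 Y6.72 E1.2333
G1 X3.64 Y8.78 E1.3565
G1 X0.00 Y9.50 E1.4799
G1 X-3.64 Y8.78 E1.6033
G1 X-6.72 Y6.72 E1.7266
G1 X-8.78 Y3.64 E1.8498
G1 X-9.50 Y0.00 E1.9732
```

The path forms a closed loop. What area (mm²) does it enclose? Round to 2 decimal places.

Apply the shoelace formula to the sequence of (X, Y) vertices; enclosed area = 276.48 mm².

276.48 mm²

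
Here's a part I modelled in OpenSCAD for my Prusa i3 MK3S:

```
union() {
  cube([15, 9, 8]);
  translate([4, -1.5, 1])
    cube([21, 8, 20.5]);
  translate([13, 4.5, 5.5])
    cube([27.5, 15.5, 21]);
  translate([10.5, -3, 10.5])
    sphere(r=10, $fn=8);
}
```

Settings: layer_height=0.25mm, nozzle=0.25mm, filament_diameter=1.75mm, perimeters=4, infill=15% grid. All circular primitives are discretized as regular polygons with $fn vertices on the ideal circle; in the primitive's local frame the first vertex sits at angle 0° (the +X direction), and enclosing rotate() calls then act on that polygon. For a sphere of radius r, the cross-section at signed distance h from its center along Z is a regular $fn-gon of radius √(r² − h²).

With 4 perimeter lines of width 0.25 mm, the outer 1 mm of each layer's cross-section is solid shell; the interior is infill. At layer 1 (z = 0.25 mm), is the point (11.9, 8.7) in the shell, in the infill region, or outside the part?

shell

At z = 0.25 mm: the cube (footprint 15×9) is included at this height; the cube at (4, -1.5) does not reach this height (z outside [1, 21.5]); the cube at (13, 4.5) is not intersected at this z (z outside [5.5, 26.5]); the sphere at (10.5, -3) does not reach this height (|z−center|=10.250 > r=10); Combining (union): only the 15×9 cube is present, so the union is just that shape — 1 connected region. Overall, the cross-section is a single solid region. The nearest boundary edge runs (15.00, 9.00)→(0.00, 9.00); distance from the point to it = 0.30 mm. The point is inside the cross-section, 0.30 mm from the nearest boundary — within the 1 mm shell band (4 × 0.25).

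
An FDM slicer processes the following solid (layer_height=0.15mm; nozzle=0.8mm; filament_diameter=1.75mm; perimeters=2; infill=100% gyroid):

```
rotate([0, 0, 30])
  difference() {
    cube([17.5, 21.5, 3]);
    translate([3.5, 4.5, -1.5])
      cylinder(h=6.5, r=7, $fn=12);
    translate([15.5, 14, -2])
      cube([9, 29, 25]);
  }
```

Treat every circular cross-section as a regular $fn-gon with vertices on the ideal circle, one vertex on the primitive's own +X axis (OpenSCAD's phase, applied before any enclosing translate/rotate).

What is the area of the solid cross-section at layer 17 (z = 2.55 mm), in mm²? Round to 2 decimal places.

At z = 2.55 mm: the cube is present — its section is the full 17.5×21.5 rectangle (area 376.25 mm²); the r=7 cylinder at (3.5, 4.5) contributes a regular 12-gon of circumradius 7 (area = (12/2)·7.000²·sin(360°/12) = 147.00 mm²); the cube at (15.5, 14) (footprint 9×29) is included at this height (area 261.00 mm²); Subtracting the remaining from the first: starting from the 17.5×21.5 cube (376.25 mm²), the r=7 cylinder at (3.5, 4.5) partially overlaps it — only the 103.78 mm² overlap (of its 147.00 mm²) is removed, clipping the outline; the 9×29 cube at (15.5, 14) partially overlaps it — only the 15.00 mm² overlap (of its 261.00 mm²) is removed, clipping the outline — area = 257.47 mm²; (rotated 30° about Z; rotation is an isometry so areas/perimeters/island counts are preserved). Overall, the cross-section is a single solid region. Net area = 257.47 mm².

257.47 mm²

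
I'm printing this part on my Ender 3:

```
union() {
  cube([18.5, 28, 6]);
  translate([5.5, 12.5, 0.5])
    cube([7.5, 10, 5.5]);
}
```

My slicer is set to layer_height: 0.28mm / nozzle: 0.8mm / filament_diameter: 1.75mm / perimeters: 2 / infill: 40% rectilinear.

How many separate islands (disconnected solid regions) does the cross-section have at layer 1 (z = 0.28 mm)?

At z = 0.28 mm: the cube is present — its section is the full 18.5×28 rectangle; the cube at (5.5, 12.5) is absent (z outside [0.5, 6]); Combining (union): only the 18.5×28 cube is present, so the union is just that shape — 1 connected region. Overall, the cross-section is a single solid region. Island count = 1.

1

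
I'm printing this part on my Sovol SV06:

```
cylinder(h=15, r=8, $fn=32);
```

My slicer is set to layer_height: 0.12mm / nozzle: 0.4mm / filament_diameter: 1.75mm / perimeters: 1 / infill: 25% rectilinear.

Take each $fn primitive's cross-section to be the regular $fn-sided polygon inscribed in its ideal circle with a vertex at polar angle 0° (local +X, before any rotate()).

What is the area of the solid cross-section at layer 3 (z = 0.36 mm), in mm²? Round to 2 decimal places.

At z = 0.36 mm: the r=8 cylinder contributes a regular 32-gon of circumradius 8 (area = (32/2)·8.000²·sin(360°/32) = 199.77 mm²). Overall, the cross-section is a single solid region. Net area = 199.77 mm².

199.77 mm²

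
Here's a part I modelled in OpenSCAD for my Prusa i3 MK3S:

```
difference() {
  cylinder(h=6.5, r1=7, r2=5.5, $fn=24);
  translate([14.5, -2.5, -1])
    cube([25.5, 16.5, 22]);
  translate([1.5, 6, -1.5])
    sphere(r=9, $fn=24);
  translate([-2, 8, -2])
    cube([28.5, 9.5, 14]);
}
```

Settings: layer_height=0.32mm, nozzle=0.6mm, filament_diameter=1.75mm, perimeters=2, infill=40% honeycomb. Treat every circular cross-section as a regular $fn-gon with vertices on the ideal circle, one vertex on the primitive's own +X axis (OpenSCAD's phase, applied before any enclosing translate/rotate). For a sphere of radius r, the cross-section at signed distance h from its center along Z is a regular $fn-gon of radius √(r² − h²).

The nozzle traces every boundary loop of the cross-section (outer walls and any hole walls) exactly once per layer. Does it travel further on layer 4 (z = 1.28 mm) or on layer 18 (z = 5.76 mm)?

layer 4 (z = 1.28 mm)

Layer 4 (z = 1.28): the cone contributes a regular 24-gon of circumradius 6.705 (interpolated between r1=7 and r2=5.5 at t=0.197) (perimeter = 2·24·6.705·sin(180°/24) = 42.01 mm); the cube at (14.5, -2.5) (footprint 25.5×16.5) is included at this height (perimeter 84.00 mm); the r=9 sphere at (1.5, 6) contributes a regular 24-gon of circumradius √(9²−2.78²) = 8.560 (perimeter = 2·24·8.560·sin(180°/24) = 53.63 mm); the cube at (-2, 8) is present — its section is the full 28.5×9.5 rectangle (perimeter 76.00 mm); Subtracting the remaining from the first: starting from the cone, the 25.5×16.5 cube at (14.5, -2.5) misses the remaining region (no effect); the r=9 sphere at (1.5, 6) partially overlaps it — only the 87.85 mm² overlap (of its 227.57 mm²) is removed, clipping the outline; the 28.5×9.5 cube at (-2, 8) misses the remaining region (no effect) — boundary = 37.88 mm. So its perimeter = 37.88 mm. Layer 18 (z = 5.76): the cone: at t=0.886 of its height the radius interpolates to r₁+(r₂−r₁)t = 5.671, giving a regular 24-gon of that circumradius (perimeter = 2·24·5.671·sin(180°/24) = 35.53 mm); the cube at (14.5, -2.5) (footprint 25.5×16.5) is included at this height (perimeter 84.00 mm); the sphere at (1.5, 6): section is a regular 24-gon, circumradius = √(r²−h²) = √(9²−7.26²) = 5.319 (perimeter = 2·24·5.319·sin(180°/24) = 33.33 mm); the cube at (-2, 8) (footprint 28.5×9.5) is included at this height (perimeter 76.00 mm); Subtracting the remaining from the first: starting from the cone, the 25.5×16.5 cube at (14.5, -2.5) misses the remaining region (no effect); the r=9 sphere at (1.5, 6) partially overlaps it — only the 29.97 mm² overlap (of its 87.87 mm²) is removed, clipping the outline; the 28.5×9.5 cube at (-2, 8) misses the remaining region (no effect) — boundary = 35.79 mm. So its perimeter = 35.79 mm. Layer 4 is larger (37.88 vs 35.79 mm).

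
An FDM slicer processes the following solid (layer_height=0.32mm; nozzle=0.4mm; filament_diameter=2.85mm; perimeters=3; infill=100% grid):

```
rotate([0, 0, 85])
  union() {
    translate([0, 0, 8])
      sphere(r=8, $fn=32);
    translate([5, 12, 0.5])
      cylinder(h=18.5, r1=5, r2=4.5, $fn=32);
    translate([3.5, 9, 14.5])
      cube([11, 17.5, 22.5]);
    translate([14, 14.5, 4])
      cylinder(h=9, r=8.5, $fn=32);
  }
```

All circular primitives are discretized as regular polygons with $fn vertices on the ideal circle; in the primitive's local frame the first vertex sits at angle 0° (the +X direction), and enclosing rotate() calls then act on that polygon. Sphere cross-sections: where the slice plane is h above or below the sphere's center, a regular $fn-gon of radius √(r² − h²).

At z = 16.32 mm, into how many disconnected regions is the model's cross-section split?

1

At z = 16.32 mm: the sphere is not intersected at this z (|z−center|=8.320 > r=8); the cone at (5, 12): at t=0.855 of its height the radius interpolates to r₁+(r₂−r₁)t = 4.572, giving a regular 32-gon of that circumradius; the 11×17.5 cube at (3.5, 9) contributes its full rectangle; the cylinder at (14, 14.5) is not intersected at this z (z outside [4, 13]); Taking the union: the regions partially overlap (shared area 40.13 mm²), so overlapping operands fuse into one piece — 1 connected region; (whole slice rotated 85° about Z — lengths, areas and connectivity unchanged). The result has 1 disconnected region.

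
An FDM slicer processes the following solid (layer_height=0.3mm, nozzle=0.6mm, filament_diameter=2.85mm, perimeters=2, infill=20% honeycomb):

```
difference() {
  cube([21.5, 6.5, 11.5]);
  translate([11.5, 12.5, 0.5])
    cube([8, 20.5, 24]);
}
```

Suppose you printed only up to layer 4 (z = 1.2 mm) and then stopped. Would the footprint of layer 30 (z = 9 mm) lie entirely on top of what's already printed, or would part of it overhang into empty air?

Compare the two slices. At z = 1.2: the cube is present — its section is the full 21.5×6.5 rectangle (area 139.75 mm²); the cube at (11.5, 12.5) (footprint 8×20.5) is included at this height (area 164.00 mm²); Subtracting the remaining from the first: starting from the 21.5×6.5 cube (139.75 mm²), the 8×20.5 cube at (11.5, 12.5) misses the remaining region (no effect) — area = 139.75 mm². At z = 9: the cube (footprint 21.5×6.5) is included at this height (area 139.75 mm²); the cube at (11.5, 12.5) is present — its section is the full 8×20.5 rectangle (area 164.00 mm²); After the difference (first − rest): starting from the 21.5×6.5 cube (139.75 mm²), the 8×20.5 cube at (11.5, 12.5) misses the remaining region (no effect) — area = 139.75 mm². Checking containment: the cross-section at z = 9 is a subset of the cross-section at z = 1.2.

entirely on top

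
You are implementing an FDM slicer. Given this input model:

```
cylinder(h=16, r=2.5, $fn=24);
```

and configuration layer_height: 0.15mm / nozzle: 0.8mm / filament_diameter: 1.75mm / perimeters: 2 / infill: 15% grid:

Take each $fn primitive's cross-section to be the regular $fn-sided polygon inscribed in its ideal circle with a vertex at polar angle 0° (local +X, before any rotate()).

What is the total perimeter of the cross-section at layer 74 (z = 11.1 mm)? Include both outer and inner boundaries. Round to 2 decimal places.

15.66 mm

At z = 11.1 mm: the r=2.5 cylinder contributes a regular 24-gon of circumradius 2.5 (perimeter = 2·24·2.500·sin(180°/24) = 15.66 mm). Overall, the cross-section is a single solid region. Total boundary length (outer) = 15.66 mm.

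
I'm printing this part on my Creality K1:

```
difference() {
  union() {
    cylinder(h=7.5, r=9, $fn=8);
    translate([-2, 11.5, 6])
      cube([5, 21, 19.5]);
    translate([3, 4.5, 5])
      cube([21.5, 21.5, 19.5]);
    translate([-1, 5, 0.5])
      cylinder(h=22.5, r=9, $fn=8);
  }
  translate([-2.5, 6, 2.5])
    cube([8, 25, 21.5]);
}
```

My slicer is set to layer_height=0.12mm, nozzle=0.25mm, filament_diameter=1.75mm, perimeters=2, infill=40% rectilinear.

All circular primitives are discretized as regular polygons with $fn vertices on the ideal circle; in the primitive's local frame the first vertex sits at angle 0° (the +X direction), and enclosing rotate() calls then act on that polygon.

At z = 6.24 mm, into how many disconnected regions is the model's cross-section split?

At z = 6.24 mm: the r=9 cylinder gives a regular 8-gon of circumradius 9 (constant along its height); the 5×21 cube at (-2, 11.5) contributes its full rectangle; the cube at (3, 4.5) (footprint 21.5×21.5) is included at this height; the r=9 cylinder at (-1, 5) contributes a regular 8-gon of circumradius 9; Merging all regions: the regions partially overlap (shared area 179.09 mm²), so overlapping operands fuse into one piece — 1 connected region; the 8×25 cube at (-2.5, 6) contributes its full rectangle; Taking the first minus the rest: starting from the result so far, the 8×25 cube at (-2.5, 6) partially overlaps it — only the 178.74 mm² overlap (of its 200.00 mm²) is removed, clipping the outline — 2 connected regions. The result has 2 disconnected regions.

2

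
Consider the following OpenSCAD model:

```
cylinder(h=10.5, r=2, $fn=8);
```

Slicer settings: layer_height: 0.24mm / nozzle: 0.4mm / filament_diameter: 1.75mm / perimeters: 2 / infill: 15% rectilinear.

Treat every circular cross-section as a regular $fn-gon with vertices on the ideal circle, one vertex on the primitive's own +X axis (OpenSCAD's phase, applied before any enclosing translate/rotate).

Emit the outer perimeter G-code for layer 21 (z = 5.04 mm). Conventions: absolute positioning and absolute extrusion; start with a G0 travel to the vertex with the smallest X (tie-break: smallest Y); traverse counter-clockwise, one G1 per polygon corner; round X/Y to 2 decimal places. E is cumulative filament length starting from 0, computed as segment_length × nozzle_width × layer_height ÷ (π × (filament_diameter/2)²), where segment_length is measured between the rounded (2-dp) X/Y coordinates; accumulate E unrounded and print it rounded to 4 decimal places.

G0 X-2.00 Y0.00 Z5.04
G1 X-1.41 Y-1.41 E0.0610
G1 X0.00 Y-2.00 E0.1220
G1 X1.41 Y-1.41 E0.1830
G1 X2.00 Y0.00 E0.2440
G1 X1.41 Y1.41 E0.3050
G1 X0.00 Y2.00 E0.3660
G1 X-1.41 Y1.41 E0.4270
G1 X-2.00 Y0.00 E0.4880

At z = 5.04 mm: the cylinder: section is a regular 8-gon, circumradius r=2. The outline is a single polygon with 8 vertices. Extrusion per mm of travel: 0.4 × 0.24 / (π × 0.875²) = 0.039912. Accumulating E over each segment gives final E = 0.4880.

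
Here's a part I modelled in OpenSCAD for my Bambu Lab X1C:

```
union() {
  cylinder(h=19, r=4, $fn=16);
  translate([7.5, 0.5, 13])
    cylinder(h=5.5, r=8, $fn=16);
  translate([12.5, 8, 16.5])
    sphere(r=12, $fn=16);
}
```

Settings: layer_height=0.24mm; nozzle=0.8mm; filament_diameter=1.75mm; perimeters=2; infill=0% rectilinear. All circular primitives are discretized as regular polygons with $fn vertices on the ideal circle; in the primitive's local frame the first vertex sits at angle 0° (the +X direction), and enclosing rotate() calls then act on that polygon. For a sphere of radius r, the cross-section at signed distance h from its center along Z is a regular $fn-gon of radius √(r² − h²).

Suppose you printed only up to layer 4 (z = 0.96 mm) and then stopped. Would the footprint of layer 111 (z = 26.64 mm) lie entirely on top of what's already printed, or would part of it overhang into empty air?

part overhangs

Compare the two slices. At z = 0.96: the r=4 cylinder gives a regular 16-gon of circumradius 4 (constant along its height) (area = (16/2)·4.000²·sin(360°/16) = 48.98 mm²); the cylinder at (7.5, 0.5) does not reach this height (z outside [13, 18.5]); the sphere at (12.5, 8) is not intersected at this z (|z−center|=15.540 > r=12); Taking the union: only the r=4 cylinder is present, so the union is just that shape — area = 48.98 mm². At z = 26.64: the cylinder is not intersected at this z (z outside [0, 19]); the cylinder at (7.5, 0.5) is absent (z outside [13, 18.5]); the sphere at (12.5, 8): section is a regular 16-gon, circumradius = √(r²−h²) = √(12²−10.14²) = 6.417 (area = (16/2)·6.417²·sin(360°/16) = 126.07 mm²); Taking the union: only the r=12 sphere at (12.5, 8) is present, so the union is just that shape — area = 126.07 mm². Checking containment: at z = 26.64 the cross-section extends beyond the z = 0.96 cross-section by about 126.07 mm².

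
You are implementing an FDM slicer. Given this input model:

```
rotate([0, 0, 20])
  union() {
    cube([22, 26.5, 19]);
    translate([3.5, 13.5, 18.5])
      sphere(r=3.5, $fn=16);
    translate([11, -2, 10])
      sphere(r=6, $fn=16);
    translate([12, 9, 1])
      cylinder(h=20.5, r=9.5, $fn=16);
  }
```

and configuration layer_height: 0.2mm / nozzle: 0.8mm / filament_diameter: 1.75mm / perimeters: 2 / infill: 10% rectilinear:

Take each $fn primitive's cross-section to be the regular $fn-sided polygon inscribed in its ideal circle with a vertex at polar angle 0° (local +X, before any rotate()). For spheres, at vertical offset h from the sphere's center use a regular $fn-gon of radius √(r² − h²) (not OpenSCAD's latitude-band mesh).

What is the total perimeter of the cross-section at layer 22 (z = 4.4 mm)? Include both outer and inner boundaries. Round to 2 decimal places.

105.51 mm

At z = 4.4 mm: the cube (footprint 22×26.5) is included at this height (perimeter 97.00 mm); the sphere at (3.5, 13.5) is absent (|z−center|=14.100 > r=3.5); the sphere at (11, -2): section is a regular 16-gon, circumradius = √(r²−h²) = √(6²−5.6²) = 2.154 (perimeter = 2·16·2.154·sin(180°/16) = 13.45 mm); the cylinder at (12, 9): section is a regular 16-gon, circumradius r=9.5 (perimeter = 2·16·9.500·sin(180°/16) = 59.31 mm); Taking the union: the regions partially overlap (shared area 275.82 mm²), so the edge portions inside another operand are dropped and the merged outline is re-measured after clipping — boundary = 105.51 mm; (whole slice rotated 20° about Z — lengths, areas and connectivity unchanged). Overall, the cross-section is a single solid region. Total boundary length (outer) = 105.51 mm.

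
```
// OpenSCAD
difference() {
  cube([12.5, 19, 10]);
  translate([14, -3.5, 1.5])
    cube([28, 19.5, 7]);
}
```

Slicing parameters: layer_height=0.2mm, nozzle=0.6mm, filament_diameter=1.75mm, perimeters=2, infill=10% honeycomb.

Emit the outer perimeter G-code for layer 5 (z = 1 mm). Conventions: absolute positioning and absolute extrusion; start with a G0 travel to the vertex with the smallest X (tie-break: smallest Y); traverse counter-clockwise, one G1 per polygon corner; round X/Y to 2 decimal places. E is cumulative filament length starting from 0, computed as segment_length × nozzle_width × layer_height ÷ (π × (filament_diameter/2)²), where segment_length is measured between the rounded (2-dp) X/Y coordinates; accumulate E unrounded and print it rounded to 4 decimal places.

G0 X0.00 Y0.00 Z1.00
G1 X12.50 Y0.00 E0.6236
G1 X12.50 Y19.00 E1.5715
G1 X0.00 Y19.00 E2.1952
G1 X0.00 Y0.00 E3.1431

At z = 1 mm: the cube (footprint 12.5×19) is included at this height; the cube at (14, -3.5) is not intersected at this z (z outside [1.5, 8.5]); Subtracting the remaining from the first: none of the subtracted shapes is present at this height, so the 12.5×19 cube is unchanged — 1 connected region. The outline is a single polygon with 4 vertices. Extrusion per mm of travel: 0.6 × 0.2 / (π × 0.875²) = 0.049890. Accumulating E over each segment gives final E = 3.1431.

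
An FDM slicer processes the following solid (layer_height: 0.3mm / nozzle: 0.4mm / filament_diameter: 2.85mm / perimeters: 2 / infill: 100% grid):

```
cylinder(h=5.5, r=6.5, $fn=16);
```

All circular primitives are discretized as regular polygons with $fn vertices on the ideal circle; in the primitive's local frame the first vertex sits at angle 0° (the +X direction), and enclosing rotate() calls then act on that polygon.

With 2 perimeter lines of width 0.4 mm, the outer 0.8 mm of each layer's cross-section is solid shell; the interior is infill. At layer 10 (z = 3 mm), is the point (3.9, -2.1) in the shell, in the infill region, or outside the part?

infill

At z = 3 mm: the cylinder: section is a regular 16-gon, circumradius r=6.5. Overall, the cross-section is a single solid region. The nearest boundary edge runs (4.60, -4.60)→(6.01, -2.49); distance from the point to it = 1.97 mm. The point is inside the cross-section and 1.97 mm from the nearest boundary — more than the 0.8 mm shell width (2 × 0.4), so it's in the infill interior.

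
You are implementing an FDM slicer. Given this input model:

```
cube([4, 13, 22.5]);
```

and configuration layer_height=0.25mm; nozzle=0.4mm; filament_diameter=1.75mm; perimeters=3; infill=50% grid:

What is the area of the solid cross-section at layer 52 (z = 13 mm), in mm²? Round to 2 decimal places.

At z = 13 mm: the cube (footprint 4×13) is included at this height (area 52.00 mm²). Overall, the cross-section is a single solid region. Net area = 52.00 mm².

52.00 mm²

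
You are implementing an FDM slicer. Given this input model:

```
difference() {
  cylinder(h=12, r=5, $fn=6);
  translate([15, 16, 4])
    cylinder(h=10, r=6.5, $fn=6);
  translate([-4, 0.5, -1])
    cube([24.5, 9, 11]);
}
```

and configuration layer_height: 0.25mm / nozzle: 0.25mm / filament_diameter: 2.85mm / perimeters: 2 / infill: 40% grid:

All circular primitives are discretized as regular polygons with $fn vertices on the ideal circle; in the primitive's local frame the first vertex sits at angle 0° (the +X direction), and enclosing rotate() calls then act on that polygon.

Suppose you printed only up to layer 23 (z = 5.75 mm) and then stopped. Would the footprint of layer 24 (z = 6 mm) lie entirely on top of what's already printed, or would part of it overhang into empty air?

entirely on top

Compare the two slices. At z = 5.75: the r=5 cylinder contributes a regular 6-gon of circumradius 5 (area = (6/2)·5.000²·sin(360°/6) = 64.95 mm²); the r=6.5 cylinder at (15, 16) gives a regular 6-gon of circumradius 6.5 (constant along its height) (area = (6/2)·6.500²·sin(360°/6) = 109.77 mm²); the 24.5×9 cube at (-4, 0.5) contributes its full rectangle (area 220.50 mm²); Taking the first minus the rest: starting from the r=5 cylinder (64.95 mm²), the r=6.5 cylinder at (15, 16) misses the remaining region (no effect); the 24.5×9 cube at (-4, 0.5) partially overlaps it — only the 27.18 mm² overlap (of its 220.50 mm²) is removed, clipping the outline — area = 37.77 mm². At z = 6: the r=5 cylinder contributes a regular 6-gon of circumradius 5 (area = (6/2)·5.000²·sin(360°/6) = 64.95 mm²); the r=6.5 cylinder at (15, 16) gives a regular 6-gon of circumradius 6.5 (constant along its height) (area = (6/2)·6.500²·sin(360°/6) = 109.77 mm²); the 24.5×9 cube at (-4, 0.5) contributes its full rectangle (area 220.50 mm²); Taking the first minus the rest: starting from the r=5 cylinder (64.95 mm²), the r=6.5 cylinder at (15, 16) misses the remaining region (no effect); the 24.5×9 cube at (-4, 0.5) partially overlaps it — only the 27.18 mm² overlap (of its 220.50 mm²) is removed, clipping the outline — area = 37.77 mm². Checking containment: the cross-section at z = 6 is a subset of the cross-section at z = 5.75.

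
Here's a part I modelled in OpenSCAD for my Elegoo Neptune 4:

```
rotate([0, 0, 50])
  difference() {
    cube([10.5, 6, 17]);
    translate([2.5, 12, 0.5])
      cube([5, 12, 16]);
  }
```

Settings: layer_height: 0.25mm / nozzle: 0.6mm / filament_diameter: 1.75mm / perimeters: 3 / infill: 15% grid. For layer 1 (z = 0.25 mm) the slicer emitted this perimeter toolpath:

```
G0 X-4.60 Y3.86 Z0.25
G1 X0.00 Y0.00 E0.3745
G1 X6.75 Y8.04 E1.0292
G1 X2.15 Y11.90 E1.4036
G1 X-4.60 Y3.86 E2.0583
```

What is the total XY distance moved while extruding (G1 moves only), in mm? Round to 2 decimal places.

Sum the Euclidean lengths of each G1 segment: total = 33.01 mm.

33.01 mm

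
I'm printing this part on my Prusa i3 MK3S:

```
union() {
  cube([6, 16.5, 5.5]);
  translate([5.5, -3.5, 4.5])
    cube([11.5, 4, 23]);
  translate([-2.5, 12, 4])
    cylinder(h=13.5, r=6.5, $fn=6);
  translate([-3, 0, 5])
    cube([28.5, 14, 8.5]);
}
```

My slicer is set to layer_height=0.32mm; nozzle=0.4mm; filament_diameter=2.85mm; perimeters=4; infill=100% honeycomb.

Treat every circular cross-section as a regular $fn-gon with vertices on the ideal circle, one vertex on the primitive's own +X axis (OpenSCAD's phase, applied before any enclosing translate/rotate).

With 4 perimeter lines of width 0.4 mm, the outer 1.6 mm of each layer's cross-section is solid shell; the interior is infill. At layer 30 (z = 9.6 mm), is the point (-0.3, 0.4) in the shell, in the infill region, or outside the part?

At z = 9.6 mm: the cube is absent (z outside [0, 5.5]); the cube at (5.5, -3.5) (footprint 11.5×4) is included at this height; the r=6.5 cylinder at (-2.5, 12) gives a regular 6-gon of circumradius 6.5 (constant along its height); the cube at (-3, 0) is present — its section is the full 28.5×14 rectangle; Combining (union): the regions partially overlap (shared area 48.85 mm²), so overlapping operands fuse into one piece — 1 connected region. Overall, the cross-section is a single solid region. The nearest boundary edge runs (5.50, 0.00)→(-3.00, 0.00); distance from the point to it = 0.40 mm. The point is inside the cross-section, 0.40 mm from the nearest boundary — within the 1.6 mm shell band (4 × 0.4).

shell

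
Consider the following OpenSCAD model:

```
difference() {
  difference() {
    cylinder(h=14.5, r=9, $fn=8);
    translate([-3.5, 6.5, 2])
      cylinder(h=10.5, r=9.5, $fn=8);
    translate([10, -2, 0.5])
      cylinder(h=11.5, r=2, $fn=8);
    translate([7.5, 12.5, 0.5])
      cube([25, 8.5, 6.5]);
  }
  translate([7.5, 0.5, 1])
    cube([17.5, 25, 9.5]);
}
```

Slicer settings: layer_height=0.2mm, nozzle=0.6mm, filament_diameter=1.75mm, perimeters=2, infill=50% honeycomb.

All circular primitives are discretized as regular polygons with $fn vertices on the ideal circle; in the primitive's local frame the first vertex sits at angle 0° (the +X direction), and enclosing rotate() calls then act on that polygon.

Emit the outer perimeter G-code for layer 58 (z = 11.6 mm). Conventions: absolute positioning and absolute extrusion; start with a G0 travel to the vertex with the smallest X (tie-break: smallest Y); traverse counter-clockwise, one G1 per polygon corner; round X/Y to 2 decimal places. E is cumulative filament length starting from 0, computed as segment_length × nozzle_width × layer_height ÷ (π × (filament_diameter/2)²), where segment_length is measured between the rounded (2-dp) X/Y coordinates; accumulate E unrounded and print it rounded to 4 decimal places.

At z = 11.6 mm: the r=9 cylinder contributes a regular 8-gon of circumradius 9; the r=9.5 cylinder at (-3.5, 6.5) gives a regular 8-gon of circumradius 9.5 (constant along its height); the r=2 cylinder at (10, -2) contributes a regular 8-gon of circumradius 2; the cube at (7.5, 12.5) does not reach this height (z outside [0.5, 7]); After the difference (first − rest): starting from the r=9 cylinder, the r=9.5 cylinder at (-3.5, 6.5) partially overlaps it — only the 115.99 mm² overlap (of its 255.27 mm²) is removed, clipping the outline; the r=2 cylinder at (10, -2) partially overlaps it — only the 0.27 mm² overlap (of its 11.31 mm²) is removed, clipping the outline — 1 connected region; the cube at (7.5, 0.5) is not intersected at this z (z outside [1, 10.5]); After the difference (first − rest): none of the subtracted shapes is present at this height, so that combined region is unchanged — 1 connected region. The outline is a single polygon with 14 vertices. Extrusion per mm of travel: 0.6 × 0.2 / (π × 0.875²) = 0.049890. Accumulating E over each segment gives final E = 2.7016.

G0 X-8.64 Y-0.87 Z11.60
G1 X-6.36 Y-6.36 E0.2966
G1 X0.00 Y-9.00 E0.6401
G1 X6.36 Y-6.36 E0.9837
G1 X8.09 Y-2.21 E1.2080
G1 X8.00 Y-2.00 E1.2194
G1 X8.59 Y-0.59 E1.2957
G1 X8.79 Y-0.50 E1.3066
G1 X9.00 Y0.00 E1.3336
G1 X6.36 Y6.36 E1.6772
G1 X5.99 Y6.52 E1.6973
G1 X6.00 Y6.50 E1.6984
G1 X3.22 Y-0.22 E2.0612
G1 X-3.50 Y-3.00 E2.4241
G1 X-8.64 Y-0.87 E2.7016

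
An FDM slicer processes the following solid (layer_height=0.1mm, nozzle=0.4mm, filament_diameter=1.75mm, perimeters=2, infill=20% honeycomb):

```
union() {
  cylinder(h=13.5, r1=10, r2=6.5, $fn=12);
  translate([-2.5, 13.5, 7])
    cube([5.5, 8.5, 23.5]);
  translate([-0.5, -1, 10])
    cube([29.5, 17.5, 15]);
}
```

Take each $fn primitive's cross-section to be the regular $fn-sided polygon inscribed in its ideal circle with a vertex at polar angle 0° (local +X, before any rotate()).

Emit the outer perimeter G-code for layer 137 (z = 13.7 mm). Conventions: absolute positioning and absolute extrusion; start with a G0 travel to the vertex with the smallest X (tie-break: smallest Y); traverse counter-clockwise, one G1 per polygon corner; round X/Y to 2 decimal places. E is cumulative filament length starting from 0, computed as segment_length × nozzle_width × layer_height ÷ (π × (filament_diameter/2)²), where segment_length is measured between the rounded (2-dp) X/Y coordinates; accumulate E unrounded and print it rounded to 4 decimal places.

G0 X-2.50 Y13.50 Z13.70
G1 X-0.50 Y13.50 E0.0333
G1 X-0.50 Y-1.00 E0.2744
G1 X29.00 Y-1.00 E0.7650
G1 X29.00 Y16.50 E1.0560
G1 X3.00 Y16.50 E1.4884
G1 X3.00 Y22.00 E1.5799
G1 X-2.50 Y22.00 E1.6713
G1 X-2.50 Y13.50 E1.8127

At z = 13.7 mm: the cone is not intersected at this z (z outside [0, 13.5]); the 5.5×8.5 cube at (-2.5, 13.5) contributes its full rectangle; the 29.5×17.5 cube at (-0.5, -1) contributes its full rectangle; Taking the union: the regions partially overlap (shared area 10.50 mm²), so overlapping operands fuse into one piece — 1 connected region. The outline is a single polygon with 8 vertices. Extrusion per mm of travel: 0.4 × 0.1 / (π × 0.875²) = 0.016630. Accumulating E over each segment gives final E = 1.8127.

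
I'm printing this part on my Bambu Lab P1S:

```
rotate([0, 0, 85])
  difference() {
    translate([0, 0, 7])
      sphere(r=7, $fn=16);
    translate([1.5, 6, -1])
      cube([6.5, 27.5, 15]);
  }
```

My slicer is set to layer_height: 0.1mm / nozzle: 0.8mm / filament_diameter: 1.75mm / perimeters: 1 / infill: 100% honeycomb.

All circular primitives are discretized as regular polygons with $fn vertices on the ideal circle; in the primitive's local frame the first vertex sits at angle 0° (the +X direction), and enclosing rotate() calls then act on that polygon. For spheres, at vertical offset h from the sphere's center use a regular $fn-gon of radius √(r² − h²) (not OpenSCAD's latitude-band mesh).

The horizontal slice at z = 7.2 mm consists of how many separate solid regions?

At z = 7.2 mm: the r=7 sphere contributes a regular 16-gon of circumradius √(7²−0.2²) = 6.997; the cube at (1.5, 6) (footprint 6.5×27.5) is included at this height; Subtracting the remaining from the first: starting from the r=7 sphere, the 6.5×27.5 cube at (1.5, 6) partially overlaps it — only the 0.85 mm² overlap (of its 178.75 mm²) is removed, clipping the outline — 1 connected region; (rotated 85° about Z; rotation is an isometry so areas/perimeters/island counts are preserved). The result has 1 disconnected region.

1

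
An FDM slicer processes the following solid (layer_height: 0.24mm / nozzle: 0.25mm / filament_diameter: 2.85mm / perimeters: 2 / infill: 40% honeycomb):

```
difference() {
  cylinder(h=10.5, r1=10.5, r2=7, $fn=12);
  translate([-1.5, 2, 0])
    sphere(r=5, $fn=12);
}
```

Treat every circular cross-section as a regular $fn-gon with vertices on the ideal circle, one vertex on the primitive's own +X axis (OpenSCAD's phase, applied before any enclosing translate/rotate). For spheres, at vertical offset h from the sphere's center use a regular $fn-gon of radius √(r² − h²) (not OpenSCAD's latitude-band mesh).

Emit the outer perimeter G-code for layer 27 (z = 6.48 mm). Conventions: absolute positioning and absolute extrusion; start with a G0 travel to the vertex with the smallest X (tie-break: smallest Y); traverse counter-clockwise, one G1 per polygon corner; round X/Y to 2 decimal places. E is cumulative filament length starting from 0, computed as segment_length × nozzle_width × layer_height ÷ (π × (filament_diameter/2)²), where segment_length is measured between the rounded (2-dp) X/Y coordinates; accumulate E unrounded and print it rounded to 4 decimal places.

G0 X-8.34 Y0.00 Z6.48
G1 X-7.22 Y-4.17 E0.0406
G1 X-4.17 Y-7.22 E0.0812
G1 X0.00 Y-8.34 E0.1218
G1 X4.17 Y-7.22 E0.1624
G1 X7.22 Y-4.17 E0.2030
G1 X8.34 Y0.00 E0.2436
G1 X7.22 Y4.17 E0.2842
G1 X4.17 Y7.22 E0.3248
G1 X0.00 Y8.34 E0.3654
G1 X-4.17 Y7.22 E0.4060
G1 X-7.22 Y4.17 E0.4465
G1 X-8.34 Y0.00 E0.4872

At z = 6.48 mm: the cone contributes a regular 12-gon of circumradius 8.340 (interpolated between r1=10.5 and r2=7 at t=0.617); the sphere at (-1.5, 2) does not reach this height (|z−center|=6.480 > r=5); Taking the first minus the rest: none of the subtracted shapes is present at this height, so the cone is unchanged — 1 connected region. The outline is a single polygon with 12 vertices. Extrusion per mm of travel: 0.25 × 0.24 / (π × 1.425²) = 0.009405. Accumulating E over each segment gives final E = 0.4872.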